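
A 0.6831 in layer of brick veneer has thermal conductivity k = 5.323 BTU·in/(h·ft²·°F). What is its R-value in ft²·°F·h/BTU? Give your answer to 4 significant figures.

R = L/k = 0.6831/5.323 = 0.12833 ft²·°F·h/BTU

0.1283 ft²·°F·h/BTU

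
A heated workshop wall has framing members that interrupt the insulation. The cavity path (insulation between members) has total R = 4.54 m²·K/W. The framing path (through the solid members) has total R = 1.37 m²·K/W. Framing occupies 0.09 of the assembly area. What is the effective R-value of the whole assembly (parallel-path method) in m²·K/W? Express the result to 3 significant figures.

U_eff = 0.91/4.54 + 0.09/1.37 = 0.2004 + 0.06569 = 0.2661
R_eff = 1/U_eff = 3.758 m²·K/W

3.76 m²·K/W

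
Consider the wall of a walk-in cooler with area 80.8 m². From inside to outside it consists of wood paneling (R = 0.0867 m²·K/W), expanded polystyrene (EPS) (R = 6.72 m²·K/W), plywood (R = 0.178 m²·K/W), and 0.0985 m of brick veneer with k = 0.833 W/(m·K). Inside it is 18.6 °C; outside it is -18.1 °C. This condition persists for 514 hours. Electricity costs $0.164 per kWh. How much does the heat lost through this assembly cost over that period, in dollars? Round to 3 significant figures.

0.0985/0.833 = 0.1182
R_total = 0.0867 + 6.72 + 0.178 + 0.1182 = 7.103 m²·K/W
Q = 80.8 × (18.6 − (-18.1)) / 7.103 = 417.5 W
E = 417.5 W × 514 h / 1000 = 214.6 kWh
Cost = 214.6 × 0.164 = $35.19

35.2 dollars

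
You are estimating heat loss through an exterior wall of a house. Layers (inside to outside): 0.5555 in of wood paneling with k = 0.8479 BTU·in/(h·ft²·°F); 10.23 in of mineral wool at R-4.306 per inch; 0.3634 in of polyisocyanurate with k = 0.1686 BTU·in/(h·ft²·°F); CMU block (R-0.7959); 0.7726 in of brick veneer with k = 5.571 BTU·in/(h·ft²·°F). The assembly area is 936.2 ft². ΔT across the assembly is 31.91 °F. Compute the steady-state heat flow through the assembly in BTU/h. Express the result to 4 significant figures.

625.0 BTU/h

0.5555/0.8479 = 0.65515
10.23 × 4.306 = 44.05
0.3634/0.1686 = 2.1554
0.7726/5.571 = 0.13868
R_total = 0.65515 + 44.05 + 2.1554 + 0.7959 + 0.13868 = 47.796 ft²·°F·h/BTU
Q = A·ΔT/R = 936.2 × 31.91 / 47.796 = 625.04 BTU/h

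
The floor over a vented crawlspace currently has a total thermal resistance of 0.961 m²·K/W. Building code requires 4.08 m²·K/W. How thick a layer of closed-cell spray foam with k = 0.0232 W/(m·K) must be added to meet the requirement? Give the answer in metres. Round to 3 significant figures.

0.0724 m

ΔR = 4.08 − 0.961 = 3.119 m²·K/W
L = ΔR × k = 3.119 × 0.0232 = 0.07236 m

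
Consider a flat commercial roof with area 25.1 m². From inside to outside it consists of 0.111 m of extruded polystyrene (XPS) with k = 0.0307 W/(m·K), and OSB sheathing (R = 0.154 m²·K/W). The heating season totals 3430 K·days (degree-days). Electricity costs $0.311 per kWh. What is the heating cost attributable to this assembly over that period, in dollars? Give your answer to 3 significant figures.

0.111/0.0307 = 3.616
R_total = 3.616 + 0.154 = 3.77 m²·K/W
E = A × HDD × 24 / R / 1000 = 25.1 × 3430 × 24 / 3.77 / 1000 = 548.1 kWh
Cost = 548.1 × 0.311 = $170.5

170 dollars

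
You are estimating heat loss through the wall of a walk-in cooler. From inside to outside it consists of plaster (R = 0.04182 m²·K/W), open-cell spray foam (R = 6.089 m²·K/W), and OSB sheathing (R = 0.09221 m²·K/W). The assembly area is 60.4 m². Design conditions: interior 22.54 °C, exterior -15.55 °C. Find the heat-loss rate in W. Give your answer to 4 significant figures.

R_total = 0.04182 + 6.089 + 0.09221 = 6.223 m²·K/W
Q = A·ΔT/R = 60.4 × (22.54 − (-15.55)) / 6.223 = 369.7 W

369.7 W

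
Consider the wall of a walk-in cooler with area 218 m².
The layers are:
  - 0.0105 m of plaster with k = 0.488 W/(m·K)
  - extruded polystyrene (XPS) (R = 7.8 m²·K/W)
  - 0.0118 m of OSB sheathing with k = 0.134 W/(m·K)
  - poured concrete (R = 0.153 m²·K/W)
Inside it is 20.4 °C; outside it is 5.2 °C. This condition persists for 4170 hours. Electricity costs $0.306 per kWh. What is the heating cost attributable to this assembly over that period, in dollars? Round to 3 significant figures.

524 dollars

0.0105/0.488 = 0.02152
0.0118/0.134 = 0.08806
R_total = 0.02152 + 7.8 + 0.08806 + 0.153 = 8.063 m²·K/W
Q = 218 × (20.4 − 5.2) / 8.063 = 411 W
E = 411 W × 4170 h / 1000 = 1714 kWh
Cost = 1714 × 0.306 = $524.4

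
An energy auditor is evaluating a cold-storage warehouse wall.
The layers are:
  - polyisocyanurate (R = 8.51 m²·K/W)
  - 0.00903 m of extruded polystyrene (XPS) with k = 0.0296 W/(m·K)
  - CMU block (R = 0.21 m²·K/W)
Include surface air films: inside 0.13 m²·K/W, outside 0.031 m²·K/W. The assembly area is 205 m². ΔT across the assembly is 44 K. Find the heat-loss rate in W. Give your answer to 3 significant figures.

982 W

0.00903/0.0296 = 0.3051
R_total = 0.13 + 8.51 + 0.3051 + 0.21 + 0.031 = 9.186 m²·K/W
Q = A·ΔT/R = 205 × 44 / 9.186 = 981.9 W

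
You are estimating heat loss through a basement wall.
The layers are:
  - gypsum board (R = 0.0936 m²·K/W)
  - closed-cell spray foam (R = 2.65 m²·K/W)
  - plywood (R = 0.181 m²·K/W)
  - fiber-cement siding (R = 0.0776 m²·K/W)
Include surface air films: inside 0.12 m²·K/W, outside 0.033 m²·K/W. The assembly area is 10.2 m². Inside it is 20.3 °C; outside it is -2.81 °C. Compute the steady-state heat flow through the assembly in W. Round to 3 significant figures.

74.7 W

R_total = 0.12 + 0.0936 + 2.65 + 0.181 + 0.0776 + 0.033 = 3.155 m²·K/W
Q = A·ΔT/R = 10.2 × (20.3 − (-2.81)) / 3.155 = 74.71 W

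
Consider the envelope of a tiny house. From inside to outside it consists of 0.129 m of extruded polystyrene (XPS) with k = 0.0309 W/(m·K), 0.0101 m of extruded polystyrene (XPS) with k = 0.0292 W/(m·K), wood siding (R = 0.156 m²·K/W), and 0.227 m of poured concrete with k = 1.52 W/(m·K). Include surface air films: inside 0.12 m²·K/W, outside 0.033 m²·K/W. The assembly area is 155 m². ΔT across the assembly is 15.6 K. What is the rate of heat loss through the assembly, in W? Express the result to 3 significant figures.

0.129/0.0309 = 4.175
0.0101/0.0292 = 0.3459
0.227/1.52 = 0.1493
R_total = 0.12 + 4.175 + 0.3459 + 0.156 + 0.1493 + 0.033 = 4.979 m²·K/W
Q = A·ΔT/R = 155 × 15.6 / 4.979 = 485.6 W

486 W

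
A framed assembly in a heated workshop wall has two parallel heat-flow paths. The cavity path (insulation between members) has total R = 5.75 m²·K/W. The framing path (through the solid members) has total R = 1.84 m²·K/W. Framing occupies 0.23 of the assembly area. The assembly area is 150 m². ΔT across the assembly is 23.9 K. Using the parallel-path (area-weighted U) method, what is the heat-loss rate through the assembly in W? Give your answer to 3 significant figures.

928 W

U_eff = 0.77/5.75 + 0.23/1.84 = 0.1339 + 0.125 = 0.2589
R_eff = 1/U_eff = 3.862 m²·K/W
Q = 150 × 23.9 / 3.862 = 928.2 W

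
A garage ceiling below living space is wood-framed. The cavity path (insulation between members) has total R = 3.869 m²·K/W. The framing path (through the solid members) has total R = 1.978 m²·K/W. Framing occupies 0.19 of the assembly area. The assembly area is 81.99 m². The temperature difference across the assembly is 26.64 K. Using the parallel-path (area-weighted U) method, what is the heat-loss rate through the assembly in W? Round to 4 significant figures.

U_eff = 0.81/3.869 + 0.19/1.978 = 0.20936 + 0.096057 = 0.30541
R_eff = 1/U_eff = 3.2743 m²·K/W
Q = 81.99 × 26.64 / 3.2743 = 667.09 W

667.1 W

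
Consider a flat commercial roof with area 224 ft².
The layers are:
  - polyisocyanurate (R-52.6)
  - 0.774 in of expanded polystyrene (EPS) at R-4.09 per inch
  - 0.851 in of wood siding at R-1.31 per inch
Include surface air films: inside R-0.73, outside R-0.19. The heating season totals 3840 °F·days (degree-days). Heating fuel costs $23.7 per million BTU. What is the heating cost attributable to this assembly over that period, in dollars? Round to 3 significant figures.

8.46 dollars

0.774 × 4.09 = 3.166
0.851 × 1.31 = 1.115
R_total = 0.73 + 52.6 + 3.166 + 1.115 + 0.19 = 57.8 ft²·°F·h/BTU
E = A × HDD × 24 / R = 224 × 3840 × 24 / 57.8 = 357200 BTU
Cost = 357200/10⁶ × 23.7 = $8.465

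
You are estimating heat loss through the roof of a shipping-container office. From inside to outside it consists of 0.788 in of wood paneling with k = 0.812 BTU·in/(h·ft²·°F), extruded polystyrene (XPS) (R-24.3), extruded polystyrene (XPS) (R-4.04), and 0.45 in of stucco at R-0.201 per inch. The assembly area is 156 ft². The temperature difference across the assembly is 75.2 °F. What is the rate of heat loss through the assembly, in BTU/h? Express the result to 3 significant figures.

0.788/0.812 = 0.9704
0.45 × 0.201 = 0.09045
R_total = 0.9704 + 24.3 + 4.04 + 0.09045 = 29.4 ft²·°F·h/BTU
Q = A·ΔT/R = 156 × 75.2 / 29.4 = 399 BTU/h

399 BTU/h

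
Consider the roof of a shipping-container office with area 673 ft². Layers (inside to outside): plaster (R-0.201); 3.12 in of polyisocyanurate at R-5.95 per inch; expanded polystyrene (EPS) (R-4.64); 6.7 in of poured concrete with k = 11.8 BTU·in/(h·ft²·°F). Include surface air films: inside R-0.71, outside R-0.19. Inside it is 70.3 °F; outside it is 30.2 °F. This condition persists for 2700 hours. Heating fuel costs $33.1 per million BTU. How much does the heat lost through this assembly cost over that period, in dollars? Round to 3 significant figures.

3.12 × 5.95 = 18.56
6.7/11.8 = 0.5678
R_total = 0.71 + 0.201 + 18.56 + 4.64 + 0.5678 + 0.19 = 24.87 ft²·°F·h/BTU
Q = 673 × (70.3 − 30.2) / 24.87 = 1085 BTU/h
E = 1085 × 2700 = 2930000 BTU
Cost = 2930000/10⁶ × 33.1 = $96.97

97.0 dollars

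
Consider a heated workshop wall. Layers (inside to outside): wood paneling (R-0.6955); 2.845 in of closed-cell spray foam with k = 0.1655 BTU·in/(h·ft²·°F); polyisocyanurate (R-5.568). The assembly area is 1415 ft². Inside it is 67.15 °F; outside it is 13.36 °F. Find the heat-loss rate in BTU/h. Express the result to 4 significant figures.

3245 BTU/h

2.845/0.1655 = 17.19
R_total = 0.6955 + 17.19 + 5.568 = 23.454 ft²·°F·h/BTU
Q = A·ΔT/R = 1415 × (67.15 − 13.36) / 23.454 = 3245.2 BTU/h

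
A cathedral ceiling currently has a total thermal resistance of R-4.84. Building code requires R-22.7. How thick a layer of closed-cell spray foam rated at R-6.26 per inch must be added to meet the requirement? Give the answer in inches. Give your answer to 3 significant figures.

2.85 in

ΔR = 22.7 − 4.84 = 17.86 ft²·°F·h/BTU
L = ΔR / (R/in) = 17.86/6.26 = 2.853 in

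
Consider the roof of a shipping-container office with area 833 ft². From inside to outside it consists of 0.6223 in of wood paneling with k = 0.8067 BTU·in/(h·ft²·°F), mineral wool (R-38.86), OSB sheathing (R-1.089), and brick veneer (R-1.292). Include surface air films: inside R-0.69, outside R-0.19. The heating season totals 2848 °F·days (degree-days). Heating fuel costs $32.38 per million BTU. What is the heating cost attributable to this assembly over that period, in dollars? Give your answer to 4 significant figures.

0.6223/0.8067 = 0.77141
R_total = 0.69 + 0.77141 + 38.86 + 1.089 + 1.292 + 0.19 = 42.892 ft²·°F·h/BTU
E = A × HDD × 24 / R = 833 × 2848 × 24 / 42.892 = 1327400 BTU
Cost = 1327400/10⁶ × 32.38 = $42.983

42.98 dollars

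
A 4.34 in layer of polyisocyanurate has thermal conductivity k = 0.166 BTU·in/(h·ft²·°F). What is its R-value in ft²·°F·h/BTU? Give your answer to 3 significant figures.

R = L/k = 4.34/0.166 = 26.14 ft²·°F·h/BTU

26.1 ft²·°F·h/BTU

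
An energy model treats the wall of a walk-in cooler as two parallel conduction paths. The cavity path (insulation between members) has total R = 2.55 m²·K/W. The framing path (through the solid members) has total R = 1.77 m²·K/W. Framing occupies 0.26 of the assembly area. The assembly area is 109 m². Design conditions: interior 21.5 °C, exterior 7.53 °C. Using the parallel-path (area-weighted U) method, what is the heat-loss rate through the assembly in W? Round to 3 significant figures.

666 W

U_eff = 0.74/2.55 + 0.26/1.77 = 0.2902 + 0.1469 = 0.4371
R_eff = 1/U_eff = 2.288 m²·K/W
Q = 109 × (21.5 − 7.53) / 2.288 = 665.6 W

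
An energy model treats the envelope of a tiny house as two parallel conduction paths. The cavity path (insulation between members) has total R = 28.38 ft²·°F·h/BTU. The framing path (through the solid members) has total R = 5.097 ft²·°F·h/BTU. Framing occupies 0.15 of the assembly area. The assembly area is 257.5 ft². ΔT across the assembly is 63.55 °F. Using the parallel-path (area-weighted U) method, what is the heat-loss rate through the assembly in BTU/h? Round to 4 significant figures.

U_eff = 0.85/28.38 + 0.15/5.097 = 0.029951 + 0.029429 = 0.05938
R_eff = 1/U_eff = 16.841 ft²·°F·h/BTU
Q = 257.5 × 63.55 / 16.841 = 971.7 BTU/h

971.7 BTU/h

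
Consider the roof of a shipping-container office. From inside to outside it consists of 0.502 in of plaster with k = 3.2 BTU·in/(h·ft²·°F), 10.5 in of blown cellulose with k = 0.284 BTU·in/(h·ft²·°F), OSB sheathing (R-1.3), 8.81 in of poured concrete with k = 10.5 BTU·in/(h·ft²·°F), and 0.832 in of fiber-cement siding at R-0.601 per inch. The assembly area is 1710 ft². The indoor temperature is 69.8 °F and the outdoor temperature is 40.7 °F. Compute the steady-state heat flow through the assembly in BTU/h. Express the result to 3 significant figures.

0.502/3.2 = 0.1569
10.5/0.284 = 36.97
8.81/10.5 = 0.839
0.832 × 0.601 = 0.5
R_total = 0.1569 + 36.97 + 1.3 + 0.839 + 0.5 = 39.77 ft²·°F·h/BTU
Q = A·ΔT/R = 1710 × (69.8 − 40.7) / 39.77 = 1251 BTU/h

1250 BTU/h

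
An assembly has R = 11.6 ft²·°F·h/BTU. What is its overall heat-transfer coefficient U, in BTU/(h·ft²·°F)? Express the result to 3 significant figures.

U = 1/R = 1/11.6 = 0.08621

0.0862 BTU/(h·ft²·°F)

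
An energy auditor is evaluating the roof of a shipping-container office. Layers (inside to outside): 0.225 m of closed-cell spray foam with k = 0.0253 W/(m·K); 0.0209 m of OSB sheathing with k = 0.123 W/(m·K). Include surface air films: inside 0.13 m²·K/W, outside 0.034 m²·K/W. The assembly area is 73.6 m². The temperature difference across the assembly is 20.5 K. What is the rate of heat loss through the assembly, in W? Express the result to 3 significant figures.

164 W

0.225/0.0253 = 8.893
0.0209/0.123 = 0.1699
R_total = 0.13 + 8.893 + 0.1699 + 0.034 = 9.227 m²·K/W
Q = A·ΔT/R = 73.6 × 20.5 / 9.227 = 163.5 W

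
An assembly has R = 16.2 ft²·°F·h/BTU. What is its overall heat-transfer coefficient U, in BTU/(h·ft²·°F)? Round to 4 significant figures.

0.06173 BTU/(h·ft²·°F)

U = 1/R = 1/16.2 = 0.061728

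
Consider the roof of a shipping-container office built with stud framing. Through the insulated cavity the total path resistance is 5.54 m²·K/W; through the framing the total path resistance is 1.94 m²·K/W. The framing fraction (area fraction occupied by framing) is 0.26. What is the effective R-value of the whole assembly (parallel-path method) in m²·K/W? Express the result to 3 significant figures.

3.74 m²·K/W

U_eff = 0.74/5.54 + 0.26/1.94 = 0.1336 + 0.134 = 0.2676
R_eff = 1/U_eff = 3.737 m²·K/W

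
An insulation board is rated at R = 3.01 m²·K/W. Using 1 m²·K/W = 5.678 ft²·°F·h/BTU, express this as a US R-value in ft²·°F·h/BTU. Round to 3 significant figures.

R_US = 3.01 × 5.678 = 17.09

17.1 ft²·°F·h/BTU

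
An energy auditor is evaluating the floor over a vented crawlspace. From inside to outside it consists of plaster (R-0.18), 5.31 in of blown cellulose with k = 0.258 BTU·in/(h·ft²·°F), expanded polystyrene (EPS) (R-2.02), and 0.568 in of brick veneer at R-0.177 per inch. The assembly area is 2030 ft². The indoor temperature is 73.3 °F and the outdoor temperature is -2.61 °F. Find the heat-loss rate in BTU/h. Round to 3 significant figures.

5.31/0.258 = 20.58
0.568 × 0.177 = 0.1005
R_total = 0.18 + 20.58 + 2.02 + 0.1005 = 22.88 ft²·°F·h/BTU
Q = A·ΔT/R = 2030 × (73.3 − (-2.61)) / 22.88 = 6734 BTU/h

6730 BTU/h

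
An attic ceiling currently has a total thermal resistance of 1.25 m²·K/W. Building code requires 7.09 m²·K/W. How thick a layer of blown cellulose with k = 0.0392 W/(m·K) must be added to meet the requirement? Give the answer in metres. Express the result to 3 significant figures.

ΔR = 7.09 − 1.25 = 5.84 m²·K/W
L = ΔR × k = 5.84 × 0.0392 = 0.2289 m

0.229 m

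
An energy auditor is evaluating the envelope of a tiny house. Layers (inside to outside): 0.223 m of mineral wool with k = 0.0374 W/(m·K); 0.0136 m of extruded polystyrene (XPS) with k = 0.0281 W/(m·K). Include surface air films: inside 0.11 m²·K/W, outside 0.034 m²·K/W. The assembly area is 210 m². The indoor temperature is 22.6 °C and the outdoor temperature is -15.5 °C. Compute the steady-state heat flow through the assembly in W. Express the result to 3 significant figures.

0.223/0.0374 = 5.963
0.0136/0.0281 = 0.484
R_total = 0.11 + 5.963 + 0.484 + 0.034 = 6.591 m²·K/W
Q = A·ΔT/R = 210 × (22.6 − (-15.5)) / 6.591 = 1214 W

1210 W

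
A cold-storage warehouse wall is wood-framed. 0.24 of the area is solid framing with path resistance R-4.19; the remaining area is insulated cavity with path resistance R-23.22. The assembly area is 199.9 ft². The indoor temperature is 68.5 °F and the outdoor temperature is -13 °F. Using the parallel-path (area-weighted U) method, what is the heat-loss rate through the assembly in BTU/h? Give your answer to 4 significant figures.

1466 BTU/h

U_eff = 0.76/23.22 + 0.24/4.19 = 0.03273 + 0.057279 = 0.09001
R_eff = 1/U_eff = 11.11 ft²·°F·h/BTU
Q = 199.9 × (68.5 − (-13)) / 11.11 = 1466.4 BTU/h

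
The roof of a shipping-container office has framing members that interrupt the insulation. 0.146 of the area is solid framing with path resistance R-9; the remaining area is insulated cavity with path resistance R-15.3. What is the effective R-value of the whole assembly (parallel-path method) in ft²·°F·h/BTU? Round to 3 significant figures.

13.9 ft²·°F·h/BTU

U_eff = 0.854/15.3 + 0.146/9 = 0.05582 + 0.01622 = 0.07204
R_eff = 1/U_eff = 13.88 ft²·°F·h/BTU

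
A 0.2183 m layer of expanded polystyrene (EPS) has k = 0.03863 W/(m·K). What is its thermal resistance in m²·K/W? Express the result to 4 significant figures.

5.651 m²·K/W

R = L/k = 0.2183/0.03863 = 5.651 m²·K/W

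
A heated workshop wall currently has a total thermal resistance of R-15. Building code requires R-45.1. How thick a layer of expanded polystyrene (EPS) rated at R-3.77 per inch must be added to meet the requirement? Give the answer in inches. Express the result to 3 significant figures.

ΔR = 45.1 − 15 = 30.1 ft²·°F·h/BTU
L = ΔR / (R/in) = 30.1/3.77 = 7.984 in

7.98 in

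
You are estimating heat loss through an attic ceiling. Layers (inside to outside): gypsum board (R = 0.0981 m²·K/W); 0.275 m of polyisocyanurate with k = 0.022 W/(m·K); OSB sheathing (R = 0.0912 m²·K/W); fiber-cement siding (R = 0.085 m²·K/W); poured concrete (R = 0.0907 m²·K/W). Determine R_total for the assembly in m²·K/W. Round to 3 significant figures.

12.9 m²·K/W

0.275/0.022 = 12.5
R_total = 0.0981 + 12.5 + 0.0912 + 0.085 + 0.0907 = 12.87 m²·K/W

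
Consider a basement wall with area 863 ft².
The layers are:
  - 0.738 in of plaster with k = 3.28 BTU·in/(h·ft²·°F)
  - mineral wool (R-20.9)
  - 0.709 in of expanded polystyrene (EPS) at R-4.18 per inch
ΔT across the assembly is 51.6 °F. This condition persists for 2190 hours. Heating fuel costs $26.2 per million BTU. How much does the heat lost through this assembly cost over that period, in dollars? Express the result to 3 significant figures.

0.738/3.28 = 0.225
0.709 × 4.18 = 2.964
R_total = 0.225 + 20.9 + 2.964 = 24.09 ft²·°F·h/BTU
Q = 863 × 51.6 / 24.09 = 1849 BTU/h
E = 1849 × 2190 = 4048000 BTU
Cost = 4048000/10⁶ × 26.2 = $106.1

106 dollars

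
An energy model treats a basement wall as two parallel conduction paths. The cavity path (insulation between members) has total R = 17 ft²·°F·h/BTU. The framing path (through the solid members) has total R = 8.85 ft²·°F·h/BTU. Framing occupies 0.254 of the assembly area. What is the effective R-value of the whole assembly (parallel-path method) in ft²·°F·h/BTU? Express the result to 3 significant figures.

13.8 ft²·°F·h/BTU

U_eff = 0.746/17 + 0.254/8.85 = 0.04388 + 0.0287 = 0.07258
R_eff = 1/U_eff = 13.78 ft²·°F·h/BTU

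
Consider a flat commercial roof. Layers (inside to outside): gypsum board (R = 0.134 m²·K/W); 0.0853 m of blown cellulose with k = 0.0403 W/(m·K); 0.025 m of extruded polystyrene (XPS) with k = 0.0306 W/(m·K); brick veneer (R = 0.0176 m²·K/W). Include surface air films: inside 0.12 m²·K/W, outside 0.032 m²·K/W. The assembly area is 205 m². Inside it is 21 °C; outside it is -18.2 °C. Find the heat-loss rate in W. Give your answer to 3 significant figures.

0.0853/0.0403 = 2.117
0.025/0.0306 = 0.817
R_total = 0.12 + 0.134 + 2.117 + 0.817 + 0.0176 + 0.032 = 3.237 m²·K/W
Q = A·ΔT/R = 205 × (21 − (-18.2)) / 3.237 = 2482 W

2480 W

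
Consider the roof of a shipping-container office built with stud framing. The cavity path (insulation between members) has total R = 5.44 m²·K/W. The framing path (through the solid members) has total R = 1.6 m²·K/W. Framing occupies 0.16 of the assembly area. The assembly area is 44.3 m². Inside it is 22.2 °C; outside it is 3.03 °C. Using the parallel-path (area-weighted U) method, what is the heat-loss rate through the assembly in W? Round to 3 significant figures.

U_eff = 0.84/5.44 + 0.16/1.6 = 0.1544 + 0.1 = 0.2544
R_eff = 1/U_eff = 3.931 m²·K/W
Q = 44.3 × (22.2 − 3.03) / 3.931 = 216.1 W

216 W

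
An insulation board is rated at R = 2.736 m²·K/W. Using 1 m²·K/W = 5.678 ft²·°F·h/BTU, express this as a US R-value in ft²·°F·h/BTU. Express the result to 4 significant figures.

15.54 ft²·°F·h/BTU

R_US = 2.736 × 5.678 = 15.535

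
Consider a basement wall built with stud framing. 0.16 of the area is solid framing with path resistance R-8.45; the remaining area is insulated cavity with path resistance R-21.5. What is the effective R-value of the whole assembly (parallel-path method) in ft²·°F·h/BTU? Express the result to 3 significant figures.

17.2 ft²·°F·h/BTU

U_eff = 0.84/21.5 + 0.16/8.45 = 0.03907 + 0.01893 = 0.058
R_eff = 1/U_eff = 17.24 ft²·°F·h/BTU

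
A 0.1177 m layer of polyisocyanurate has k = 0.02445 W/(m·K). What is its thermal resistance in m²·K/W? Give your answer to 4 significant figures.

R = L/k = 0.1177/0.02445 = 4.8139 m²·K/W

4.814 m²·K/W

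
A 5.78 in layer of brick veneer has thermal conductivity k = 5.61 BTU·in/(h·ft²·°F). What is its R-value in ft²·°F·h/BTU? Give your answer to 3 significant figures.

1.03 ft²·°F·h/BTU

R = L/k = 5.78/5.61 = 1.03 ft²·°F·h/BTU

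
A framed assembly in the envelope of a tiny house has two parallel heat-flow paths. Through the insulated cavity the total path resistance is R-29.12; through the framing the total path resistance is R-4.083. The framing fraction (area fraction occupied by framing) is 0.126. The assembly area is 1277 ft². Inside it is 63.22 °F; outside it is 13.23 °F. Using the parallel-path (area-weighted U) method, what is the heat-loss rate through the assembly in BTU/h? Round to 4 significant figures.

U_eff = 0.874/29.12 + 0.126/4.083 = 0.030014 + 0.03086 = 0.060873
R_eff = 1/U_eff = 16.428 ft²·°F·h/BTU
Q = 1277 × (63.22 − 13.23) / 16.428 = 3886 BTU/h

3886 BTU/h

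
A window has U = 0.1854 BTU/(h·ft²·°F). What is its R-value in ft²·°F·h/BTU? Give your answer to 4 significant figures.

5.394 ft²·°F·h/BTU

R = 1/U = 1/0.1854 = 5.3937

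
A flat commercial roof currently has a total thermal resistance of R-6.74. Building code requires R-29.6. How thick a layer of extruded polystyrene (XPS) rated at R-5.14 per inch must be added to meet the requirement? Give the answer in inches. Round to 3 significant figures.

ΔR = 29.6 − 6.74 = 22.86 ft²·°F·h/BTU
L = ΔR / (R/in) = 22.86/5.14 = 4.447 in

4.45 in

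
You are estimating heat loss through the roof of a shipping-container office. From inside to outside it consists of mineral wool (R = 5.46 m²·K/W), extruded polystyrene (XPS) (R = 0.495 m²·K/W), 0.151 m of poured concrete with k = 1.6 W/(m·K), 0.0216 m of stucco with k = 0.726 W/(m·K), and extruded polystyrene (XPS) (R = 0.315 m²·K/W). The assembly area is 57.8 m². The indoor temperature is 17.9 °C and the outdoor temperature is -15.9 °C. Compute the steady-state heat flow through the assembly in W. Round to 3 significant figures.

306 W

0.151/1.6 = 0.09437
0.0216/0.726 = 0.02975
R_total = 5.46 + 0.495 + 0.09437 + 0.02975 + 0.315 = 6.394 m²·K/W
Q = A·ΔT/R = 57.8 × (17.9 − (-15.9)) / 6.394 = 305.5 W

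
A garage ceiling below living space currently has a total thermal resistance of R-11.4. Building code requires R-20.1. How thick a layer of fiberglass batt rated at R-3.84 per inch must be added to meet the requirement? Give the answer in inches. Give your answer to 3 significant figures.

ΔR = 20.1 − 11.4 = 8.7 ft²·°F·h/BTU
L = ΔR / (R/in) = 8.7/3.84 = 2.266 in

2.27 in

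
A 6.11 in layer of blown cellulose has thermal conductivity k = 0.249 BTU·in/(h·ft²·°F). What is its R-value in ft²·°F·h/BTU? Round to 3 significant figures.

24.5 ft²·°F·h/BTU

R = L/k = 6.11/0.249 = 24.54 ft²·°F·h/BTU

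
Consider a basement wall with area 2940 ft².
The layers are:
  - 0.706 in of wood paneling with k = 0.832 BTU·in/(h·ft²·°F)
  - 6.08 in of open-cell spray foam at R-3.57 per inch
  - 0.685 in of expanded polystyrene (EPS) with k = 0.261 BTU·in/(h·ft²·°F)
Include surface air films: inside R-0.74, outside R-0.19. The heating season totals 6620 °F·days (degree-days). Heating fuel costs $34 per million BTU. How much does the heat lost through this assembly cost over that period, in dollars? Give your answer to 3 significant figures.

608 dollars

0.706/0.832 = 0.8486
6.08 × 3.57 = 21.71
0.685/0.261 = 2.625
R_total = 0.74 + 0.8486 + 21.71 + 2.625 + 0.19 = 26.11 ft²·°F·h/BTU
E = A × HDD × 24 / R = 2940 × 6620 × 24 / 26.11 = 17890000 BTU
Cost = 17890000/10⁶ × 34 = $608.3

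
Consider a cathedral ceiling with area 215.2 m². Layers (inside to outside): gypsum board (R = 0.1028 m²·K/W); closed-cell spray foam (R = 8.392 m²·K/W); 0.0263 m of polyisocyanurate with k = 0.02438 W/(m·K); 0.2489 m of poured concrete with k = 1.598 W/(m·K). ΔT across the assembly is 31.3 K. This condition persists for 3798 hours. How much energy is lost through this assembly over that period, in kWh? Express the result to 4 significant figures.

0.0263/0.02438 = 1.0788
0.2489/1.598 = 0.15576
R_total = 0.1028 + 8.392 + 1.0788 + 0.15576 = 9.7293 m²·K/W
Q = 215.2 × 31.3 / 9.7293 = 692.32 W
E = 692.32 W × 3798 h / 1000 = 2629.4 kWh

2629 kWh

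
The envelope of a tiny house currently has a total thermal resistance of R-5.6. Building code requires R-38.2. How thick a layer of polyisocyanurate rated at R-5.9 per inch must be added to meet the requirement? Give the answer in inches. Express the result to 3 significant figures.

5.53 in

ΔR = 38.2 − 5.6 = 32.6 ft²·°F·h/BTU
L = ΔR / (R/in) = 32.6/5.9 = 5.525 in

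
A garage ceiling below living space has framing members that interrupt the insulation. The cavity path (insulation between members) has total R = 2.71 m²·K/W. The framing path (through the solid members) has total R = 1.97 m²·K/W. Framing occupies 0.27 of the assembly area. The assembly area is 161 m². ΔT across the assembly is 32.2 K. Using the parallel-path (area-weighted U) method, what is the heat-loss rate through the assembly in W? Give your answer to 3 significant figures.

2110 W

U_eff = 0.73/2.71 + 0.27/1.97 = 0.2694 + 0.1371 = 0.4064
R_eff = 1/U_eff = 2.46 m²·K/W
Q = 161 × 32.2 / 2.46 = 2107 W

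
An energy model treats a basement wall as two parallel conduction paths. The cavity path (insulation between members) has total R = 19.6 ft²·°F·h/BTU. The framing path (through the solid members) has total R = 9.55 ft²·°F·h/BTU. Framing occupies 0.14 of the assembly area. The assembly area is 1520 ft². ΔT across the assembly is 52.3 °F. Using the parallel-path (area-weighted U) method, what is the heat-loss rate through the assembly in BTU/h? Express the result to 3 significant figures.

4650 BTU/h

U_eff = 0.86/19.6 + 0.14/9.55 = 0.04388 + 0.01466 = 0.05854
R_eff = 1/U_eff = 17.08 ft²·°F·h/BTU
Q = 1520 × 52.3 / 17.08 = 4653 BTU/h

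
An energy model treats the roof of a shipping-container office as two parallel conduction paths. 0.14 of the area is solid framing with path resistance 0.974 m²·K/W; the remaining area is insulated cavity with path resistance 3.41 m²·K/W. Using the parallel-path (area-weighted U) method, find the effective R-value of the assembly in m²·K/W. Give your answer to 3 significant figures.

U_eff = 0.86/3.41 + 0.14/0.974 = 0.2522 + 0.1437 = 0.3959
R_eff = 1/U_eff = 2.526 m²·K/W

2.53 m²·K/W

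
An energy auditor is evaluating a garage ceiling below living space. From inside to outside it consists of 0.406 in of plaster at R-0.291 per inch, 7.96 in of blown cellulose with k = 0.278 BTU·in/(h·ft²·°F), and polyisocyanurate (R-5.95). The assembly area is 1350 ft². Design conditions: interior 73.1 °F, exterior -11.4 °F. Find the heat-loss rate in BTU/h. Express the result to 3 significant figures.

0.406 × 0.291 = 0.1181
7.96/0.278 = 28.63
R_total = 0.1181 + 28.63 + 5.95 = 34.7 ft²·°F·h/BTU
Q = A·ΔT/R = 1350 × (73.1 − (-11.4)) / 34.7 = 3287 BTU/h

3290 BTU/h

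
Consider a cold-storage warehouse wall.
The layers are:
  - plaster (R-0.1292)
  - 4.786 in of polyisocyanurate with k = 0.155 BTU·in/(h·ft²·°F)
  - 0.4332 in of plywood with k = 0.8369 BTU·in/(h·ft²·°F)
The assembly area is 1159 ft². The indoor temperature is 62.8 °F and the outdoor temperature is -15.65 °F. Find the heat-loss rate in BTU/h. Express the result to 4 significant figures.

4.786/0.155 = 30.877
0.4332/0.8369 = 0.51762
R_total = 0.1292 + 30.877 + 0.51762 = 31.524 ft²·°F·h/BTU
Q = A·ΔT/R = 1159 × (62.8 − (-15.65)) / 31.524 = 2884.2 BTU/h

2884 BTU/h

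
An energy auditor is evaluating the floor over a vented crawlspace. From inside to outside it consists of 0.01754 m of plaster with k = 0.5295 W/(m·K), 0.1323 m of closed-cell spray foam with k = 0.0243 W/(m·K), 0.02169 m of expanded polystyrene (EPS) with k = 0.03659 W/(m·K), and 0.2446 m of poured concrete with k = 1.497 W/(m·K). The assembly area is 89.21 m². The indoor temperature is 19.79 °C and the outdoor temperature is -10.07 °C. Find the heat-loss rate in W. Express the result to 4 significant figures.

0.01754/0.5295 = 0.033126
0.1323/0.0243 = 5.4444
0.02169/0.03659 = 0.59278
0.2446/1.497 = 0.16339
R_total = 0.033126 + 5.4444 + 0.59278 + 0.16339 = 6.2337 m²·K/W
Q = A·ΔT/R = 89.21 × (19.79 − (-10.07)) / 6.2337 = 427.32 W

427.3 W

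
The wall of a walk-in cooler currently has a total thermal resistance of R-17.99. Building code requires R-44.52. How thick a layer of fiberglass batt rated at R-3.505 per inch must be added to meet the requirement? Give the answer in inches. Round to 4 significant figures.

ΔR = 44.52 − 17.99 = 26.53 ft²·°F·h/BTU
L = ΔR / (R/in) = 26.53/3.505 = 7.5692 in

7.569 in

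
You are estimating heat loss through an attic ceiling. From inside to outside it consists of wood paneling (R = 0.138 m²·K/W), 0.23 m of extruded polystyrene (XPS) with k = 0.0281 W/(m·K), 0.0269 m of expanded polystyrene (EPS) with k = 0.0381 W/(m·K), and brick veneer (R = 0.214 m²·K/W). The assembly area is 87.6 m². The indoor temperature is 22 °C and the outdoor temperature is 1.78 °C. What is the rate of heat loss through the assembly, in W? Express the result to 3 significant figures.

0.23/0.0281 = 8.185
0.0269/0.0381 = 0.706
R_total = 0.138 + 8.185 + 0.706 + 0.214 = 9.243 m²·K/W
Q = A·ΔT/R = 87.6 × (22 − 1.78) / 9.243 = 191.6 W

192 W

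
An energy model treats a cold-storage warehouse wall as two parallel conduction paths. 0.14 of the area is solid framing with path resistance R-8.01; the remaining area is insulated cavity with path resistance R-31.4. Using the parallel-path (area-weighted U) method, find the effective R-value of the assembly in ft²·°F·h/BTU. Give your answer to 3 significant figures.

22.3 ft²·°F·h/BTU

U_eff = 0.86/31.4 + 0.14/8.01 = 0.02739 + 0.01748 = 0.04487
R_eff = 1/U_eff = 22.29 ft²·°F·h/BTU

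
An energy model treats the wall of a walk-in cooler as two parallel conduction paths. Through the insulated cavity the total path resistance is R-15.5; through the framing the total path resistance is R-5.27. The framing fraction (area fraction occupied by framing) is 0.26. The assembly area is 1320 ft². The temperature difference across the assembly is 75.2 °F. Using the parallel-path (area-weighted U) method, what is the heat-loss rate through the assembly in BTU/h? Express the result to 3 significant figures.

9640 BTU/h

U_eff = 0.74/15.5 + 0.26/5.27 = 0.04774 + 0.04934 = 0.09708
R_eff = 1/U_eff = 10.3 ft²·°F·h/BTU
Q = 1320 × 75.2 / 10.3 = 9636 BTU/h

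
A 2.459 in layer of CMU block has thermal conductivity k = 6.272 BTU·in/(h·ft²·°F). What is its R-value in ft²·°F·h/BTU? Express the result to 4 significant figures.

0.3921 ft²·°F·h/BTU

R = L/k = 2.459/6.272 = 0.39206 ft²·°F·h/BTU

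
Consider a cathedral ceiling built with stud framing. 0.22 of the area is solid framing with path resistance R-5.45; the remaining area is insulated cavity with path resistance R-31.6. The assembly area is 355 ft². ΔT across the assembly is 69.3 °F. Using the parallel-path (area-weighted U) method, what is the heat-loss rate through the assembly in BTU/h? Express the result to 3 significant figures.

1600 BTU/h

U_eff = 0.78/31.6 + 0.22/5.45 = 0.02468 + 0.04037 = 0.06505
R_eff = 1/U_eff = 15.37 ft²·°F·h/BTU
Q = 355 × 69.3 / 15.37 = 1600 BTU/h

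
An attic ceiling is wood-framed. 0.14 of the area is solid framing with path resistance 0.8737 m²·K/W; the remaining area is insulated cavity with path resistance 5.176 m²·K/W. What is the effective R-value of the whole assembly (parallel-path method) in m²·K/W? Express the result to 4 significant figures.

3.064 m²·K/W

U_eff = 0.86/5.176 + 0.14/0.8737 = 0.16615 + 0.16024 = 0.32639
R_eff = 1/U_eff = 3.0638 m²·K/W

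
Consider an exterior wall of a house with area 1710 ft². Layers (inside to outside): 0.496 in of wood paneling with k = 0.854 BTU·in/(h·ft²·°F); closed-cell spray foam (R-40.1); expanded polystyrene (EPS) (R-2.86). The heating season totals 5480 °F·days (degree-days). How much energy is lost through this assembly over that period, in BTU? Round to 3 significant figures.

5170000 BTU

0.496/0.854 = 0.5808
R_total = 0.5808 + 40.1 + 2.86 = 43.54 ft²·°F·h/BTU
E = A × HDD × 24 / R = 1710 × 5480 × 24 / 43.54 = 5165000 BTU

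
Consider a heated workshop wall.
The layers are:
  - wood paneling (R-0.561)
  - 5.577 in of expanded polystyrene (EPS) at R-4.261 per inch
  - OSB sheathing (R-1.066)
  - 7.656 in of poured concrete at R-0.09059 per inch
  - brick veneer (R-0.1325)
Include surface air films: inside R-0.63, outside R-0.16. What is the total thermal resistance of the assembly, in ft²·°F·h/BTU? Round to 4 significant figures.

5.577 × 4.261 = 23.764
7.656 × 0.09059 = 0.69356
R_total = 0.63 + 0.561 + 23.764 + 1.066 + 0.69356 + 0.1325 + 0.16 = 27.007 ft²·°F·h/BTU

27.01 ft²·°F·h/BTU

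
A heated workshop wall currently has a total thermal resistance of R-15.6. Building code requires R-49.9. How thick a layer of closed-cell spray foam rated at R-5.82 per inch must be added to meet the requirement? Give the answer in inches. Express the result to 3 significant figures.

ΔR = 49.9 − 15.6 = 34.3 ft²·°F·h/BTU
L = ΔR / (R/in) = 34.3/5.82 = 5.893 in

5.89 in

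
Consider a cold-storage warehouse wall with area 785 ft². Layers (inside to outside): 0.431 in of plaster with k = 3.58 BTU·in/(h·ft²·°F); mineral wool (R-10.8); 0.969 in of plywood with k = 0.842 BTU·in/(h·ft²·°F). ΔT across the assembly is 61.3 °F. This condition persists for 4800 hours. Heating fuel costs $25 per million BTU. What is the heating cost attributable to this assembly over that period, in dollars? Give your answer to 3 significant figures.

0.431/3.58 = 0.1204
0.969/0.842 = 1.151
R_total = 0.1204 + 10.8 + 1.151 = 12.07 ft²·°F·h/BTU
Q = 785 × 61.3 / 12.07 = 3986 BTU/h
E = 3986 × 4800 = 19130000 BTU
Cost = 19130000/10⁶ × 25 = $478.4

478 dollars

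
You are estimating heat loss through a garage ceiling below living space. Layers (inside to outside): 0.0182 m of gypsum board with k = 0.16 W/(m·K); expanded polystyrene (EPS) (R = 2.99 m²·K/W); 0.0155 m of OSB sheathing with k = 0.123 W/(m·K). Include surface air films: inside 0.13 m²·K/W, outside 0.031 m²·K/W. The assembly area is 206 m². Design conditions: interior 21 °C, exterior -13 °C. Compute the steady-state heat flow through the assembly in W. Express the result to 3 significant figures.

2070 W

0.0182/0.16 = 0.1138
0.0155/0.123 = 0.126
R_total = 0.13 + 0.1138 + 2.99 + 0.126 + 0.031 = 3.391 m²·K/W
Q = A·ΔT/R = 206 × (21 − (-13)) / 3.391 = 2066 W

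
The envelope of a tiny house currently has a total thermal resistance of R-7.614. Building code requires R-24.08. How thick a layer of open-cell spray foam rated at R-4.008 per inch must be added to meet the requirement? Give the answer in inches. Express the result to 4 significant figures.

4.108 in

ΔR = 24.08 − 7.614 = 16.466 ft²·°F·h/BTU
L = ΔR / (R/in) = 16.466/4.008 = 4.1083 in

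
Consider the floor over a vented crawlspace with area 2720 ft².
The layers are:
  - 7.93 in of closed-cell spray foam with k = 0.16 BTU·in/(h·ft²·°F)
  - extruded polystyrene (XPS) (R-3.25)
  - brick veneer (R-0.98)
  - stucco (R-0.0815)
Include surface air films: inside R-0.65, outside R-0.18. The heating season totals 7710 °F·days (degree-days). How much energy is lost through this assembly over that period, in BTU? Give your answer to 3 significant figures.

7.93/0.16 = 49.56
R_total = 0.65 + 49.56 + 3.25 + 0.98 + 0.0815 + 0.18 = 54.7 ft²·°F·h/BTU
E = A × HDD × 24 / R = 2720 × 7710 × 24 / 54.7 = 9201000 BTU

9200000 BTU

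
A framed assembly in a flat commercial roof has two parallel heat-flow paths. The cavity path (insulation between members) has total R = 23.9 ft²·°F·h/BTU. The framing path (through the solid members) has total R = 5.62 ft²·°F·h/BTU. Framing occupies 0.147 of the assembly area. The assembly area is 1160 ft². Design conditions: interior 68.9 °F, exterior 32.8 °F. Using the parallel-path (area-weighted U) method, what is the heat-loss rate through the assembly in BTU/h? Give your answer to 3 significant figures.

U_eff = 0.853/23.9 + 0.147/5.62 = 0.03569 + 0.02616 = 0.06185
R_eff = 1/U_eff = 16.17 ft²·°F·h/BTU
Q = 1160 × (68.9 − 32.8) / 16.17 = 2590 BTU/h

2590 BTU/h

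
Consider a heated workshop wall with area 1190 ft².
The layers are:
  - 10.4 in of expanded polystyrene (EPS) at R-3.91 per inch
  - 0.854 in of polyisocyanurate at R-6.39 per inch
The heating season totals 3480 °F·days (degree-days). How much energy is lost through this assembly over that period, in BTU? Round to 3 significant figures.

10.4 × 3.91 = 40.66
0.854 × 6.39 = 5.457
R_total = 40.66 + 5.457 = 46.12 ft²·°F·h/BTU
E = A × HDD × 24 / R = 1190 × 3480 × 24 / 46.12 = 2155000 BTU

2150000 BTU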